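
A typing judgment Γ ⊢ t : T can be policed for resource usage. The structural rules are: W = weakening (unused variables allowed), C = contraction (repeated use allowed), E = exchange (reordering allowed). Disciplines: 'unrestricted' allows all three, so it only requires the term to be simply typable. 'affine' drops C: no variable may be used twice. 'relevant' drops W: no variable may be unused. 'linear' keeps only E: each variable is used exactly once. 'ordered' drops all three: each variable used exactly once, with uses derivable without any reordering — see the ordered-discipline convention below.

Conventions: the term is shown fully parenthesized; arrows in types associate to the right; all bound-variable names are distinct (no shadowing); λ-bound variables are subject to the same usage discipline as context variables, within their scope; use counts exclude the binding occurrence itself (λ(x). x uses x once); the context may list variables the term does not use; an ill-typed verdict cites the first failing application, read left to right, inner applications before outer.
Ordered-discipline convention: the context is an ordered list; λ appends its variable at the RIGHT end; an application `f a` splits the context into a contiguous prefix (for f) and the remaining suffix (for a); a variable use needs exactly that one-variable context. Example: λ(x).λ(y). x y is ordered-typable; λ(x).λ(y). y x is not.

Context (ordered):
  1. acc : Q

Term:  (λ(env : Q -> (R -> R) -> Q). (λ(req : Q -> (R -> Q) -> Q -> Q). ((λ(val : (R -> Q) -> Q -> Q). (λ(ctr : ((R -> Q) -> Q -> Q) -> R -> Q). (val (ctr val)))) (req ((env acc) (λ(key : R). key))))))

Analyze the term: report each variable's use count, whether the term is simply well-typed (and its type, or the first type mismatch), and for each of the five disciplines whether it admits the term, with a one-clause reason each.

counts: acc: 1; env [bound]: 1; req [bound]: 1; val [bound]: 2; ctr [bound]: 1; key [bound]: 1
use order (left to right): val, ctr, val, req, env, acc, key
typing: well-typed — term : (Q -> (R -> R) -> Q) -> (Q -> (R -> Q) -> Q -> Q) -> (((R -> Q) -> Q -> Q) -> R -> Q) -> Q -> Q
ordered: ✗ — val ×2 used more than once (contraction)
linear: ✗ — val ×2 used more than once (contraction)
affine: ✗ — val ×2 used more than once (contraction)
relevant: ✓ — every one of acc, env, req, val, ctr, key appears
unrestricted: ✓ — typability at (Q -> (R -> R) -> Q) -> (Q -> (R -> Q) -> Q -> Q) -> (((R -> Q) -> Q -> Q) -> R -> Q) -> Q -> Q is all that's needed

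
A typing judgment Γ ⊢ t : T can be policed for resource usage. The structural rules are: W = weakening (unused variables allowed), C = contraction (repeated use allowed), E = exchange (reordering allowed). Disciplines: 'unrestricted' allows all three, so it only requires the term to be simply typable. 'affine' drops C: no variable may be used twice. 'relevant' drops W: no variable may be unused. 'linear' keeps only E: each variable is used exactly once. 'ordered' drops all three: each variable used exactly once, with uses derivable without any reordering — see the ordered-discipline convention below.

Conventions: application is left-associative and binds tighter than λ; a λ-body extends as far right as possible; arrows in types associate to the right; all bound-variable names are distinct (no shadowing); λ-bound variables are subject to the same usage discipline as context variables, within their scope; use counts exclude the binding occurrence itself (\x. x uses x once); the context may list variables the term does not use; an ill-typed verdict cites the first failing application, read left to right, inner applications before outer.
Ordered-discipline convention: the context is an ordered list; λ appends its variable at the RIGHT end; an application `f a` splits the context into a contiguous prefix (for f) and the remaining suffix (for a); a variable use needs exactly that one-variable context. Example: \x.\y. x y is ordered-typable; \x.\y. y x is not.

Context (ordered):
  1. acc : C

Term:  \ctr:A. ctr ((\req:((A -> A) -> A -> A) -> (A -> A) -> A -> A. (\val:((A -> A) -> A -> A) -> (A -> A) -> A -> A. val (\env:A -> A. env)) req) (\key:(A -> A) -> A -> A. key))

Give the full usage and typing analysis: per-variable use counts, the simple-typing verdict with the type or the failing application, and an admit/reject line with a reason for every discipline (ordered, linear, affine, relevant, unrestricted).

usage: acc=0, ctr [bound]=1, req [bound]=1, val [bound]=1, env [bound]=1, key [bound]=1
uses in reading order: ctr, val, env, req, key
typing: ill-typed: applying a non-function (A)
ordered ✗ (the type mismatch rejects it)
linear ✗ (not simply typable)
affine ✗ (fails simple typing)
relevant ✗ (a type mismatch blocks all five)
unrestricted ✗ (the type mismatch rejects it)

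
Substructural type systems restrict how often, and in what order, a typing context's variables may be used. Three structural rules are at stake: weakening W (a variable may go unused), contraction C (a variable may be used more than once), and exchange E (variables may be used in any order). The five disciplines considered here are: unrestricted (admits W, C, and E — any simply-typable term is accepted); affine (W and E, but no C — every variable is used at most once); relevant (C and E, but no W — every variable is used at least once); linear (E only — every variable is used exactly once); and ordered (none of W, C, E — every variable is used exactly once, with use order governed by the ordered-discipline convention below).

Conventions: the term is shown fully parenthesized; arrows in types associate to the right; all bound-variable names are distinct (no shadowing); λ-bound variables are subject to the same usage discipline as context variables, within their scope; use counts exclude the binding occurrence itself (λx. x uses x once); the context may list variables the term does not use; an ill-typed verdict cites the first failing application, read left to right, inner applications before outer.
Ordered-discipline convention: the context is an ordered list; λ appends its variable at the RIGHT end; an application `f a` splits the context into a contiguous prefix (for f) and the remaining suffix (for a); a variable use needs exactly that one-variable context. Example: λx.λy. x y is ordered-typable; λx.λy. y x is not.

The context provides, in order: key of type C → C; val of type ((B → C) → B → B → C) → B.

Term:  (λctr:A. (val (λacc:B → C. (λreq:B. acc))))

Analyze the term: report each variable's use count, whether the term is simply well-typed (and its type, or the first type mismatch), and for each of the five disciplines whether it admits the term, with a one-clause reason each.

variable uses: key: 0×; val: 1×; ctr [bound]: 0×; acc [bound]: 1×; req [bound]: 0×
order of uses: val, acc
typing: well-typed — term : A → B
ordered ✗ (key, ctr, req left unused)
linear ✗ (key, ctr, req left unused)
affine ✓ (none of key, val, ctr, acc, req used more than once)
relevant ✗ (key, ctr, req left unused)
unrestricted ✓ (type-checks (A → B) and nothing is barred)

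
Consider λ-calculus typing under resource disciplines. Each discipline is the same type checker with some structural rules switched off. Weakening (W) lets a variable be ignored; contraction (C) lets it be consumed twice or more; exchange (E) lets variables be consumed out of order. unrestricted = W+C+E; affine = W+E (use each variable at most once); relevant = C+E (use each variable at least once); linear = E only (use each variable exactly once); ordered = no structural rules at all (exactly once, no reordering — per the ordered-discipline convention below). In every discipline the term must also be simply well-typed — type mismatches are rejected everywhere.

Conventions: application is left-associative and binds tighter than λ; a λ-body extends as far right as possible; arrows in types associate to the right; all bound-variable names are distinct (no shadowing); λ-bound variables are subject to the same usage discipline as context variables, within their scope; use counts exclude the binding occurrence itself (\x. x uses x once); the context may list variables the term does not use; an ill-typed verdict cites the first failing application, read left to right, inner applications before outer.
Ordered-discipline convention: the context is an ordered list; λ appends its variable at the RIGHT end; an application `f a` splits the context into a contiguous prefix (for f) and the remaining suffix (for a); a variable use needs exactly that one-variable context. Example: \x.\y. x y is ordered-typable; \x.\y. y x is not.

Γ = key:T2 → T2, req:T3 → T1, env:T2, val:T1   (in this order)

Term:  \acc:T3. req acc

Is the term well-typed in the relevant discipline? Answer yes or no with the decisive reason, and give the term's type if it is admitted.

no — unused: key, env, val — weakening required
counts: key ×0; req ×1; env ×0; val ×0; acc (bound) ×1
use order (left to right): req, acc
typing: well-typed — term : T3 → T1
all disciplines: ordered ✗; linear ✗; affine ✓; relevant ✗; unrestricted ✓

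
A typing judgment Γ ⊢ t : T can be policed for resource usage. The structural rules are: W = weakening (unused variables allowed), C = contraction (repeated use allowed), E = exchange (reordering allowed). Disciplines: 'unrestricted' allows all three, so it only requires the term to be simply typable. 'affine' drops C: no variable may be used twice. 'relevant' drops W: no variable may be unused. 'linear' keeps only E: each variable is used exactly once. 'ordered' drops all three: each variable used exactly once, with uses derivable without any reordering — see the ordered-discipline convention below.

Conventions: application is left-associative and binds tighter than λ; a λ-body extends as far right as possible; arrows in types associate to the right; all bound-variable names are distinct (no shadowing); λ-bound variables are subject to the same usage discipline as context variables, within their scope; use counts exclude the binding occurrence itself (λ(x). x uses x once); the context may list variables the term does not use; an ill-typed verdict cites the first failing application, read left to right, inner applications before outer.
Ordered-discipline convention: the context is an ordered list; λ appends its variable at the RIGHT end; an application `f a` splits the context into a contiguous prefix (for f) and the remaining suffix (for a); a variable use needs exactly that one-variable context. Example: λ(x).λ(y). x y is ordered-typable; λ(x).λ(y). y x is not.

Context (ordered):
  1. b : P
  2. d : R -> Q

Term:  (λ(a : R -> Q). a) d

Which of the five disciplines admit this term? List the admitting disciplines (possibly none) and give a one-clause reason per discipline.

admitting disciplines: affine, unrestricted
usage: b ×0, d ×1, a [bound] ×1
use order (left to right): a, d
typing: well-typed — term : R -> Q
ordered: ✗ — unused: b — weakening required
linear: ✗ — unused: b — weakening required
affine: ✓ — at most one use each (b, d, a)
relevant: ✗ — unused: b — weakening required
unrestricted: ✓ — typability at R -> Q is all that's needed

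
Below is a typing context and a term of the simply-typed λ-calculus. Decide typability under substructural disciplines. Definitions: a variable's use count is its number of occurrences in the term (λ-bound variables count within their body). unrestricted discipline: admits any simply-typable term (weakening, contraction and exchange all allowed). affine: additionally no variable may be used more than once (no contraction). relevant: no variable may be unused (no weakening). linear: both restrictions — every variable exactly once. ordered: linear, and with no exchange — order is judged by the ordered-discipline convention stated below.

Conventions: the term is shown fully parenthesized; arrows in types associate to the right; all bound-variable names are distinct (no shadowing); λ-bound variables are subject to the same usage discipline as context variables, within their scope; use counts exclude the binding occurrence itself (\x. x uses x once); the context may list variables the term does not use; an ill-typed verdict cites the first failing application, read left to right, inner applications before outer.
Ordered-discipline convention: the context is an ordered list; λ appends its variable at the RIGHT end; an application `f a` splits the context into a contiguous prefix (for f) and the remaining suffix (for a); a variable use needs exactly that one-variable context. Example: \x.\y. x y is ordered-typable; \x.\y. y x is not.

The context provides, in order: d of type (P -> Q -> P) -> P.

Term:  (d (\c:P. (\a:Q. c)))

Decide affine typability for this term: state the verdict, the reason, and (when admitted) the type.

yes — d, c, a: no repeats, contraction unneeded; term : P
counts: d: 1; c (bound): 1; a (bound): 0
use order (left to right): d, c
typing: well-typed — term : P
all disciplines: ordered ✗; linear ✗; affine ✓; relevant ✗; unrestricted ✓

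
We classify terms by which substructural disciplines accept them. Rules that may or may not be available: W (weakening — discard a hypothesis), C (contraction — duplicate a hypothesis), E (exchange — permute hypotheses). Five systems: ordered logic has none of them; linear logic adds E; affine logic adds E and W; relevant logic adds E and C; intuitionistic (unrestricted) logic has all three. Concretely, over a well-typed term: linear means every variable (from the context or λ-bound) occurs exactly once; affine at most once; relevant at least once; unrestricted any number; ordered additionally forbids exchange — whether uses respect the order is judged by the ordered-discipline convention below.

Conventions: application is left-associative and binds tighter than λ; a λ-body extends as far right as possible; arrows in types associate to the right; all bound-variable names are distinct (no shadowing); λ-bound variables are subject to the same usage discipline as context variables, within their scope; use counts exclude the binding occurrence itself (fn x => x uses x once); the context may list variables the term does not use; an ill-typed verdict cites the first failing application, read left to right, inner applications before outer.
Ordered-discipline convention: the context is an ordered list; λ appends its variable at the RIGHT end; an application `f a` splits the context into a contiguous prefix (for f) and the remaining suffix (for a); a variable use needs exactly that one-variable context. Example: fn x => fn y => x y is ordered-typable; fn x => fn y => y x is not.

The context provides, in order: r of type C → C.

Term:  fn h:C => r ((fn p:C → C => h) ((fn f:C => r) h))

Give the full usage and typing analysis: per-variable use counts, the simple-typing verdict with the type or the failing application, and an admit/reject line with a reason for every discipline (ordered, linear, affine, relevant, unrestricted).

counts: r=2, h (λ-bound)=2, p (λ-bound)=0, f (λ-bound)=0
uses in reading order: r, h, r, h
typing: well-typed — term : C → C
ordered: ✗, repeated use of r ×2, h ×2; p, f never used (weakening)
linear: ✗, repeated use of r ×2, h ×2; p, f never used (weakening)
affine: ✗, repeated use of r ×2, h ×2
relevant: ✗, p, f never used (weakening)
unrestricted: ✓, well-typed at C → C; no restrictions here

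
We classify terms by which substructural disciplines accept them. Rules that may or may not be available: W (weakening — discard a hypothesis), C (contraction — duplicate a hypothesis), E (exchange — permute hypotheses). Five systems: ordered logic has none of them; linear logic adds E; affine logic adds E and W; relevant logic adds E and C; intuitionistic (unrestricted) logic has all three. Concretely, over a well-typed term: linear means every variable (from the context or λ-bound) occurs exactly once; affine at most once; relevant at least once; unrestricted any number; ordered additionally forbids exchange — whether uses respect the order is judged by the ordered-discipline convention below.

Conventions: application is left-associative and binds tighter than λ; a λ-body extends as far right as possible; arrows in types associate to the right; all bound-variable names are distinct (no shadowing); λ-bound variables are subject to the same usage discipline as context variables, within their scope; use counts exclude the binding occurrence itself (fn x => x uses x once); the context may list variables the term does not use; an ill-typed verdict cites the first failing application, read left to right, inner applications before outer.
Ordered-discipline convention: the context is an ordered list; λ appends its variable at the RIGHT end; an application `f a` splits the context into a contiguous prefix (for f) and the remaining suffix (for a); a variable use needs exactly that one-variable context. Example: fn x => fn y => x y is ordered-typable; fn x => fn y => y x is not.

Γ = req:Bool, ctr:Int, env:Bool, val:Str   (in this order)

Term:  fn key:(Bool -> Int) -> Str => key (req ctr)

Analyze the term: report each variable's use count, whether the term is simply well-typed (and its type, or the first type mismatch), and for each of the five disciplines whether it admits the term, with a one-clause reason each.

usage: req=1; ctr=1; env=0; val=0; key (λ-bound)=1
use order (left to right): key, req, ctr
typing: ill-typed: can't apply a value of type Bool
ordered: ✗, the type mismatch rejects it
linear: ✗, not simply typable
affine: ✗, fails simple typing
relevant: ✗, a type mismatch blocks all five
unrestricted: ✗, the type mismatch rejects it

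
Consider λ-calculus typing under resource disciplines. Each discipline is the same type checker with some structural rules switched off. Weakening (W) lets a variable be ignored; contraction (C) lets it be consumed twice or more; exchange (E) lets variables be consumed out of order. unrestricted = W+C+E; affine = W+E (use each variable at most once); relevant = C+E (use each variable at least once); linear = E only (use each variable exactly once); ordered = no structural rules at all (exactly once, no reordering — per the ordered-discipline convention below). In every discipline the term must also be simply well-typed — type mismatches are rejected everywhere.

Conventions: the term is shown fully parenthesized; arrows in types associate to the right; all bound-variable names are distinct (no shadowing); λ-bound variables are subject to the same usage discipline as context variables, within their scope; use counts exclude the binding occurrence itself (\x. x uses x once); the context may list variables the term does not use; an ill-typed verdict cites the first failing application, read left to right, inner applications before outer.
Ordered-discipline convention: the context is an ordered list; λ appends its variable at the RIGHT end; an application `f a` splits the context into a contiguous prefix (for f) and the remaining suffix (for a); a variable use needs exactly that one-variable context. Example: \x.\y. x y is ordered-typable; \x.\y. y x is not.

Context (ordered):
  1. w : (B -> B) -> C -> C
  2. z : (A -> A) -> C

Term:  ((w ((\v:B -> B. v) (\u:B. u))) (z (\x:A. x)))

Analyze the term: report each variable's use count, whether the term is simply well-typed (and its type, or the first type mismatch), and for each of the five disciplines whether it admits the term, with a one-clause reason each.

use counts: w ×1; z ×1; v [bound] ×1; u [bound] ×1; x [bound] ×1
use order (left to right): w, v, u, z, x
typing: the term checks, with type C
ordered: ✓ — w, z, v, u, x once each; derivable with no W/C/E
linear: ✓ — each of w, z, v, u, x used exactly once
affine: ✓ — none of w, z, v, u, x used more than once
relevant: ✓ — none of w, z, v, u, x goes unused
unrestricted: ✓ — simply typable at C; W, C, E all held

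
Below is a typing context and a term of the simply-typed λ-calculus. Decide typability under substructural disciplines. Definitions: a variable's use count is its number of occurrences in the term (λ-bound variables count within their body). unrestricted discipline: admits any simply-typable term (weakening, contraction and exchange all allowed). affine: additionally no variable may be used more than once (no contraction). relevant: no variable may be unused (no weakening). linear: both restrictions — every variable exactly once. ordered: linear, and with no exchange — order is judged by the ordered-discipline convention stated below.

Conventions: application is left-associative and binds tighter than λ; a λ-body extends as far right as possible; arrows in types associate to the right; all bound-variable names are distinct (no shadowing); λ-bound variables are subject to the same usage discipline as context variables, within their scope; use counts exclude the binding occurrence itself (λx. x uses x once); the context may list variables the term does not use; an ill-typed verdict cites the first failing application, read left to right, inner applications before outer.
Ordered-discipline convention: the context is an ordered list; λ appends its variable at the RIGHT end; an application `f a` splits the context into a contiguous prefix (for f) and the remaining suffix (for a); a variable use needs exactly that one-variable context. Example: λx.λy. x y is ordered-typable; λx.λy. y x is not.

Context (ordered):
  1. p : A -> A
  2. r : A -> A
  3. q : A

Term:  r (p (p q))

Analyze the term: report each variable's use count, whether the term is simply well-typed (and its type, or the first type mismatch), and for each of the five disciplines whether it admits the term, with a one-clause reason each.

variable uses: p ×2; r ×1; q ×1
order of uses: r, p, p, q
typing: ✓ — A
ordered: ✗, repeated use of p ×2
linear: ✗, repeated use of p ×2
affine: ✗, repeated use of p ×2
relevant: ✓, none of p, r, q goes unused
unrestricted: ✓, typability at A is all that's needed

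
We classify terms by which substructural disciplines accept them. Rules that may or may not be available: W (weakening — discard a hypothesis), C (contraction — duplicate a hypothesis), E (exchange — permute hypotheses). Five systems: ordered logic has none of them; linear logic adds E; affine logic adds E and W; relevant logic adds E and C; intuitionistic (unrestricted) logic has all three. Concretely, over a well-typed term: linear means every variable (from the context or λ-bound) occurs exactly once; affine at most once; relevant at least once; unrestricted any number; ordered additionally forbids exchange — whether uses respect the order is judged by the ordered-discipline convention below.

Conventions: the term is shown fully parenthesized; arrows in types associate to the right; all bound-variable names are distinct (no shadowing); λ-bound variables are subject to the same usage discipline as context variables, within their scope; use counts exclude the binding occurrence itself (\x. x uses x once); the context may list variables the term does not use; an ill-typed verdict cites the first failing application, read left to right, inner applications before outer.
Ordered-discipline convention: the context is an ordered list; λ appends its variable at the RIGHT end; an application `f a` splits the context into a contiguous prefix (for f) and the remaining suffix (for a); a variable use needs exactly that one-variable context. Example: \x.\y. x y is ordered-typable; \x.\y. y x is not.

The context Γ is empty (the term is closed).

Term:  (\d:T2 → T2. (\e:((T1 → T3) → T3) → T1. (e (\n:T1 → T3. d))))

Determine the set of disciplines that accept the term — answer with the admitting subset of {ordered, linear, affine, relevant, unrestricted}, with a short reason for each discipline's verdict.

admitting disciplines: none
usage: d (λ-bound): 1; e (λ-bound): 1; n (λ-bound): 0
use order (left to right): e, d
typing: ill-typed: argument of type (T1 → T3) → T2 → T2 where (T1 → T3) → T3 is required
ordered: ✗, a type mismatch blocks all five
linear: ✗, the type mismatch rejects it
affine: ✗, not simply typable
relevant: ✗, fails simple typing
unrestricted: ✗, a type mismatch blocks all five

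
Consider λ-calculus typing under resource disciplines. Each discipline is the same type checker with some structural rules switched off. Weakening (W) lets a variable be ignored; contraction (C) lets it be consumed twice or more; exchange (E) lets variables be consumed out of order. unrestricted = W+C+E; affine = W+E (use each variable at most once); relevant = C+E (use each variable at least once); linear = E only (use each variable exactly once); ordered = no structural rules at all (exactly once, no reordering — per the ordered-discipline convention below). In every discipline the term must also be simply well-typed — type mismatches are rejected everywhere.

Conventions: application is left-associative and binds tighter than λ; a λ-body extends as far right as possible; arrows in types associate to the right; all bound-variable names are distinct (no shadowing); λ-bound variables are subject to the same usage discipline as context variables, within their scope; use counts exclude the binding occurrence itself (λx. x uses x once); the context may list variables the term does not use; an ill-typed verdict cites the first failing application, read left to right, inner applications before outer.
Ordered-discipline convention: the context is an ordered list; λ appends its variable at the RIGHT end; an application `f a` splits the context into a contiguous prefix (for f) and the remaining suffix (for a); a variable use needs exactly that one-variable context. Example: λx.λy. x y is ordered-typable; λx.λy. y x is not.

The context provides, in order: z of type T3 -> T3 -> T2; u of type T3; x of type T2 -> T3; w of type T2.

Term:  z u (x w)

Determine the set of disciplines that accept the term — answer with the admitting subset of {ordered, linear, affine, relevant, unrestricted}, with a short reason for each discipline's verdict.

admitted in: ordered, linear, affine, relevant, unrestricted
counts: z ×1; u ×1; x ×1; w ×1
order of uses: z, u, x, w
typing: well-typed — term : T2
ordered: ✓ — z, u, x, w: once each, no exchange needed
linear: ✓ — each of z, u, x, w used exactly once
affine: ✓ — no duplicate uses among z, u, x, w
relevant: ✓ — at least one use each (z, u, x, w)
unrestricted: ✓ — well-typed at T2; no restrictions here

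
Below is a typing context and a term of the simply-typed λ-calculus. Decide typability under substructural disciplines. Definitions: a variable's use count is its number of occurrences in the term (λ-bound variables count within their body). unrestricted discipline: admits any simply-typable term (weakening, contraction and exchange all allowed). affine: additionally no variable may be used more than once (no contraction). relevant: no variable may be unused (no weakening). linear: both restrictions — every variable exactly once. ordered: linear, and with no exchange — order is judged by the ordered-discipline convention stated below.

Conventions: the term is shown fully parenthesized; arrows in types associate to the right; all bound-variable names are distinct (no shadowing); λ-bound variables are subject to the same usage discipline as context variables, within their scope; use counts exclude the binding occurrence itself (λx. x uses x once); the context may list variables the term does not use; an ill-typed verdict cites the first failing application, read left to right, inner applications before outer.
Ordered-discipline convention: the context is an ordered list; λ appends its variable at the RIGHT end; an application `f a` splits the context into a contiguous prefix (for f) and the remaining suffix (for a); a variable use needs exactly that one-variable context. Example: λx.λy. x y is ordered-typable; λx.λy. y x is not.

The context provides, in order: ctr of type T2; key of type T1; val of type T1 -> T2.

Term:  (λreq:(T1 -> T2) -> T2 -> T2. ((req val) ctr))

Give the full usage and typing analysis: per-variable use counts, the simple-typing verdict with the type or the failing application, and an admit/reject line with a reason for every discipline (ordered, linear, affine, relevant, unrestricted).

use counts: ctr ×1, key ×0, val ×1, req [bound] ×1
use order (left to right): req, val, ctr
typing: well-typed — term : ((T1 -> T2) -> T2 -> T2) -> T2
ordered ✗ (unused: key — weakening required)
linear ✗ (unused: key — weakening required)
affine ✓ (ctr, key, val, req: no repeats, contraction unneeded)
relevant ✗ (unused: key — weakening required)
unrestricted ✓ (typability at ((T1 -> T2) -> T2 -> T2) -> T2 is all that's needed)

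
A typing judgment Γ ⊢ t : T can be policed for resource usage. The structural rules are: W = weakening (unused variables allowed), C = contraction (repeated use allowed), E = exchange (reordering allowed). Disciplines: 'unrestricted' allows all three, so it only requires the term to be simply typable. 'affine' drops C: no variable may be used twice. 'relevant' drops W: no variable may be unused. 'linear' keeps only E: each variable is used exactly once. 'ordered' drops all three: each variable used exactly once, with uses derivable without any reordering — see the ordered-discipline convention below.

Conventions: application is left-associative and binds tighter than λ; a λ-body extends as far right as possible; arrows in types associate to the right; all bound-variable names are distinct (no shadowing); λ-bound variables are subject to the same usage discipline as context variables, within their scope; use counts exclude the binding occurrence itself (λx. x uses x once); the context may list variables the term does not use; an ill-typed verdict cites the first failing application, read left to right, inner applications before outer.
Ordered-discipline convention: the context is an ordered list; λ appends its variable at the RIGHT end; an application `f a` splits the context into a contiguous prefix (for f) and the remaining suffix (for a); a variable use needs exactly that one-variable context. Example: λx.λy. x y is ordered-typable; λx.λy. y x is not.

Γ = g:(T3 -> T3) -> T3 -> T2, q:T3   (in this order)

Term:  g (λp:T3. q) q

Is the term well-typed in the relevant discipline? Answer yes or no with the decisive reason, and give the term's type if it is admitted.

no — p left unused
counts: g: 1×; q: 2×; p (λ-bound): 0×
use order (left to right): g, q, q
typing: well-typed at T2
all disciplines: ordered ✗, linear ✗, affine ✗, relevant ✗, unrestricted ✓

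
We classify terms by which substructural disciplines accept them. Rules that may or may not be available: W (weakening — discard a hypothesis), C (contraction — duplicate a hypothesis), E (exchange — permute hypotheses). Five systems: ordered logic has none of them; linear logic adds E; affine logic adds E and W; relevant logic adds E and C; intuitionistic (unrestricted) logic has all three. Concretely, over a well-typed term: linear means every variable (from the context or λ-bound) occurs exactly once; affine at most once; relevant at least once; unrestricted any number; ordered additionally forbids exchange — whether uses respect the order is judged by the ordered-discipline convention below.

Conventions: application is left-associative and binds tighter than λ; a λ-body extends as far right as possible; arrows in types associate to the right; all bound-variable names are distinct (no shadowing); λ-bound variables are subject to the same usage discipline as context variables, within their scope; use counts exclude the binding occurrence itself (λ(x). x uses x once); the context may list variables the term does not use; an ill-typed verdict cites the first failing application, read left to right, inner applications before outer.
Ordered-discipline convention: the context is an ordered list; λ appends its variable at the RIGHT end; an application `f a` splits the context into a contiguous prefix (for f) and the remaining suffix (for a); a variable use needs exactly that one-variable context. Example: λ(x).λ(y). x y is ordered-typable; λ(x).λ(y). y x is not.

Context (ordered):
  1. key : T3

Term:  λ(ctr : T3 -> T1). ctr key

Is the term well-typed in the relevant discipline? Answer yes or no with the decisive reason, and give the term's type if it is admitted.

yes — key, ctr: all used, weakening unneeded; term : (T3 -> T1) -> T1
usage: key ×1, ctr [bound] ×1
left-to-right use order: ctr, key
typing: ✓ — (T3 -> T1) -> T1
summary: ordered ✗, linear ✓, affine ✓, relevant ✓, unrestricted ✓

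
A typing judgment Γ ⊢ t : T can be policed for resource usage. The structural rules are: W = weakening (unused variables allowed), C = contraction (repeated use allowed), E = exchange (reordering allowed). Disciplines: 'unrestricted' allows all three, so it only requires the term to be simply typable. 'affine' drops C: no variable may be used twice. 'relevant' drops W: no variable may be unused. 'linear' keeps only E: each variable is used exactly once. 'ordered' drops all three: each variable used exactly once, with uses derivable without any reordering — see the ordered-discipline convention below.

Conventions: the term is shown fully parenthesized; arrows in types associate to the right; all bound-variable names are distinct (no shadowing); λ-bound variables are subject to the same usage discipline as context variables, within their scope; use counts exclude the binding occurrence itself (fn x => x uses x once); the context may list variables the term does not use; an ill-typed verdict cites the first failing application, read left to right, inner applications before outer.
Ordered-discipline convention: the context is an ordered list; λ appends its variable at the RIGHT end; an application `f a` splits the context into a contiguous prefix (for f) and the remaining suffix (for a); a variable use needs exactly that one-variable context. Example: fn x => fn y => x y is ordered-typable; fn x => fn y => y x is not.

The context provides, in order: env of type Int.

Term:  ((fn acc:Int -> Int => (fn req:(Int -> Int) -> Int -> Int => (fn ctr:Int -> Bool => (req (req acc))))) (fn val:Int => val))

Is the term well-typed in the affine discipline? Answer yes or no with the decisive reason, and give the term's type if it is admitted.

no — needs contraction — req ×2
counts: env: 0, acc (bound): 1, req (bound): 2, ctr (bound): 0, val (bound): 1
uses in reading order: req, req, acc, val
typing: well-typed — term : ((Int -> Int) -> Int -> Int) -> (Int -> Bool) -> Int -> Int
all disciplines: ordered ✗ | linear ✗ | affine ✗ | relevant ✗ | unrestricted ✓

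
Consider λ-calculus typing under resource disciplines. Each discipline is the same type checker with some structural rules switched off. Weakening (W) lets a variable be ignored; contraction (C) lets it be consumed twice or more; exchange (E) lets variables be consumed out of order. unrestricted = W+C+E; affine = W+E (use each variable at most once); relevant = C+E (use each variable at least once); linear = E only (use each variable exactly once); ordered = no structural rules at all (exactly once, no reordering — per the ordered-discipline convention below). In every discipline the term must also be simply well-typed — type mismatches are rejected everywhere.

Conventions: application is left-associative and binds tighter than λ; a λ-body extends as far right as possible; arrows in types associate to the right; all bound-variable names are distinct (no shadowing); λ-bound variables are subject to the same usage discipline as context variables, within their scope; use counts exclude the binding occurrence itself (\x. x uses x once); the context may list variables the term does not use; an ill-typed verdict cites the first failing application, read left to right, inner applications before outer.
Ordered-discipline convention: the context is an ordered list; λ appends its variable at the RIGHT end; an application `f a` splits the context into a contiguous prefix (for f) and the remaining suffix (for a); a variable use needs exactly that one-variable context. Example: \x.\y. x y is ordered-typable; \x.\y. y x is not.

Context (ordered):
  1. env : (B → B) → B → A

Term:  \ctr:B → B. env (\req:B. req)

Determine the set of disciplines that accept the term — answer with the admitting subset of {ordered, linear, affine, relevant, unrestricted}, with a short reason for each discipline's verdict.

admitting disciplines: affine, unrestricted
use counts: env=1; ctr (bound)=0; req (bound)=1
left-to-right use order: env, req
typing: well-typed at (B → B) → B → A
ordered: ✗, needs weakening: ctr unused
linear: ✗, needs weakening: ctr unused
affine: ✓, env, ctr, req: no repeats, contraction unneeded
relevant: ✗, needs weakening: ctr unused
unrestricted: ✓, simply typable at (B → B) → B → A; W, C, E all held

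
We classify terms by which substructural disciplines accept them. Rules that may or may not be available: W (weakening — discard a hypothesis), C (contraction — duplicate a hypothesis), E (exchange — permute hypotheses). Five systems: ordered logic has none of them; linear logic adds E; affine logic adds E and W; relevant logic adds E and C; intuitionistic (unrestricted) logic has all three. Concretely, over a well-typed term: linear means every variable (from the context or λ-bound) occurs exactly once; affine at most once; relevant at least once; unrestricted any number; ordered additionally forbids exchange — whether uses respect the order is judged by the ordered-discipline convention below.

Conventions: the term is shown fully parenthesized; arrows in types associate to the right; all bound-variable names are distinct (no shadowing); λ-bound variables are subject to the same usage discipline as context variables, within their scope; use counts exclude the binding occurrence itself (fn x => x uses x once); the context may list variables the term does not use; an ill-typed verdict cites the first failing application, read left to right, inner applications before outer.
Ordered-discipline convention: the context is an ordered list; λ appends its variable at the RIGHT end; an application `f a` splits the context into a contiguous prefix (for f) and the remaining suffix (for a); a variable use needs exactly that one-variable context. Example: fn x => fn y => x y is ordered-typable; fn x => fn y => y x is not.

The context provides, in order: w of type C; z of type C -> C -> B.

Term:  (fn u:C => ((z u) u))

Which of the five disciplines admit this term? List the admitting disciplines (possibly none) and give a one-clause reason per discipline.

admitted by: unrestricted
usage: w=0; z=1; u [bound]=2
left-to-right use order: z, u, u
typing: ✓ — C -> B
ordered ✗ (uses contraction: u ×2; w left unused)
linear ✗ (uses contraction: u ×2; w left unused)
affine ✗ (uses contraction: u ×2)
relevant ✗ (w left unused)
unrestricted ✓ (typability at C -> B is all that's needed)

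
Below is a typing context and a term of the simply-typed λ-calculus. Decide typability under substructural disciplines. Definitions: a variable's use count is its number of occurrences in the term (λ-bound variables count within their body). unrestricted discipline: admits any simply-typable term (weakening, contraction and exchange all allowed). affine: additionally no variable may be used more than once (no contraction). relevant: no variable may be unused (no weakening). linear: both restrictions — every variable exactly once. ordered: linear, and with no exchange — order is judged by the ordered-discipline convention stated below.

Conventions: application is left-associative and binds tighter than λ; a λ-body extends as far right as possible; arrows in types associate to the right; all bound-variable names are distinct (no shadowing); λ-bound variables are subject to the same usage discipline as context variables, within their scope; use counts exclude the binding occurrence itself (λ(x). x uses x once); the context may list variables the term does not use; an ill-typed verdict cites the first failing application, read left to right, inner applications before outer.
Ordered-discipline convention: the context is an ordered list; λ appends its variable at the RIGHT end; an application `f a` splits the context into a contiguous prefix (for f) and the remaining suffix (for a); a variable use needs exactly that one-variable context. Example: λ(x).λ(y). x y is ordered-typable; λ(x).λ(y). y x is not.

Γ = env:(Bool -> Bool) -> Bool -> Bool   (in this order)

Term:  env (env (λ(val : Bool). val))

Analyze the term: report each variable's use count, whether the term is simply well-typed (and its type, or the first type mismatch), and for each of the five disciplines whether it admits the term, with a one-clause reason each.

variable uses: env ×2; val (bound) ×1
order of uses: env, env, val
typing: the term checks, with type Bool -> Bool
ordered: ✗ — repeated use of env ×2
linear: ✗ — repeated use of env ×2
affine: ✗ — repeated use of env ×2
relevant: ✓ — every one of env, val appears
unrestricted: ✓ — well-typed at Bool -> Bool; no restrictions here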